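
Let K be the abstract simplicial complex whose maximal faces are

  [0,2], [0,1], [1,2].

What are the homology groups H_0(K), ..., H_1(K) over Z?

H_0 ≅ Z,  H_1 ≅ Z.

Fix the vertex order 0 < 1 < 2 and write every simplex with vertices in increasing order. Then dim K = 1 and the simplices of K are:

  0-simplices (3): [0], [1], [2]
  1-simplices (3): [0,1], [0,2], [1,2]

so the chain groups are C_0 ≅ Z^3, C_1 ≅ Z^3.

The boundary map ∂_1: C_1 → C_0 maps an edge to its endpoints' difference, ∂[p,q] = q − p. For instance
  ∂[0,2] = [2] − [0].
The 3×3 boundary matrix has rank 2 and Smith normal form diag(1,1).

Reading off H_k = ker ∂_k / im ∂_{k+1}:

  H_0: rank C_0 − rank ∂_1 = 3 − 2 = 1, and the invariant factors of ∂_1 are all 1, so H_0 ≅ Z.
  H_1: rank ker ∂_1 − rank ∂_2 = (3 − 2) − 0 = 1, and there is no ∂_2, so H_1 ≅ Z.

As a check, the Euler characteristic is 3 − 3 = 0, which agrees with 1 − 1 = 0.
(K is a triangulation of the circle S^1.)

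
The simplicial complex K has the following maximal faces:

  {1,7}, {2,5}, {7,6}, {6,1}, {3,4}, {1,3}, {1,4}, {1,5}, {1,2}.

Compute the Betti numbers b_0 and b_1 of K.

Take the total order 1 < 2 < 3 < 4 < 5 < 6 < 7 on the vertex set. Then K (dimension 1) consists of the simplices:

  0-simplices (7): [1], [2], [3], [4], [5], [6], [7]
  1-simplices (9): [1,2], [1,3], [1,4], [1,5], [1,6], [1,7], [2,5], [3,4], [6,7]

so the chain groups are C_0 ≅ Z^7, C_1 ≅ Z^9.

∂_1: C_1 → C_0 sends each edge [p,q] (with p < q) to q − p.
This gives a 7×9 integer matrix of rank 6; reducing to Smith normal form yields diagonal entries (1,1,1,1,1,1).

Now H_k = ker ∂_k / im ∂_{k+1}, so:

  H_0: rank C_0 − rank ∂_1 = 7 − 6 = 1, and the invariant factors of ∂_1 are all 1, so H_0 = Z.
  H_1: rank ker ∂_1 − rank ∂_2 = (9 − 6) − 0 = 3, and there is no ∂_2, so H_1 = Z^3.

Hence the Betti numbers are b_0 = 1, b_1 = 3.

b_0 = 1, b_1 = 3.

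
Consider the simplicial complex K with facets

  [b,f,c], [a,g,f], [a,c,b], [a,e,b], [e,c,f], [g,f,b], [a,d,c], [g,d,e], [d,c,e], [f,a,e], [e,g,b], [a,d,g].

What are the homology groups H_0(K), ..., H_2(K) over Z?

H_0 ≅ Z,  H_1 ≅ Z/2,  H_2 = 0.

Fix the vertex order a < b < c < d < e < f < g and write every simplex with vertices in increasing order. Then dim K = 2 and the simplices of K are:

  0-simplices (7): a, b, c, d, e, f, g
  1-simplices (18): ab, ac, ad, ae, af, ag, bc, be, bf, bg, cd, ce, cf, de, dg, ef, eg, fg
  2-simplices (12): abc, abe, acd, adg, aef, afg, bcf, beg, bfg, cde, cef, deg

giving chain groups C_0 ≅ Z^7, C_1 ≅ Z^18, C_2 ≅ Z^12.

Boundary ∂_1: C_1 → C_0 sends each edge [p,q] (with p < q) to q − p.
The resulting 7×18 matrix has rank 6, and its Smith normal form has invariant factors (1,1,1,1,1,1).

Boundary ∂_2: C_2 → C_1 maps a triangle to the signed sum of its edges. For instance
  ∂abe = be − ae + ab,
  ∂abc = bc − ac + ab.
As a 18×12 matrix over Z this has rank 12, with invariant factors (1,1,1,1,1,1,1,1,1,1,1,2).

Reading off H_k = ker ∂_k / im ∂_{k+1}:

  H_0: rank C_0 − rank ∂_1 = 7 − 6 = 1, and the invariant factors of ∂_1 are all 1, so H_0 ≅ Z.
  H_1: rank ker ∂_1 − rank ∂_2 = (18 − 6) − 12 = 0, and ∂_2 has invariant factor 2 > 1, so H_1 ≅ Z/2.
  H_2: rank ker ∂_2 − rank ∂_3 = (12 − 12) − 0 = 0, and there is no ∂_3, so H_2 ≅ 0.

As a check, the Euler characteristic is 7 − 18 + 12 = 1, which agrees with 1 − 0 + 0 = 1.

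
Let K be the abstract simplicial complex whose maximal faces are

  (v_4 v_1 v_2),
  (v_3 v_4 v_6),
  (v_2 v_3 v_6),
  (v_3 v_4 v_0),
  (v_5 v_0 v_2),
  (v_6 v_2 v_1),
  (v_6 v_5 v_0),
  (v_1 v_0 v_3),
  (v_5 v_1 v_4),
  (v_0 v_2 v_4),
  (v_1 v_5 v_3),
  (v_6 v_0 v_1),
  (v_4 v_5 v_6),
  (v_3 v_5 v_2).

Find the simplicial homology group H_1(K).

H_1 ≅ Z^2.

Fix the vertex order v_0 < v_1 < v_2 < v_3 < v_4 < v_5 < v_6 and write every simplex with vertices in increasing order. Then dim K = 2 and the simplices of K are:

  0-simplices (7): [v_0], [v_1], [v_2], [v_3], [v_4], [v_5], [v_6]
  1-simplices (21): (21 of them)
  2-simplices (14): (14 of them)

giving chain groups C_0 ≅ Z^7, C_1 ≅ Z^21, C_2 ≅ Z^14.

Boundary ∂_1: C_1 → C_0 is given by ∂[p,q] = [q] − [p]. For instance
  ∂[v_0,v_4] = [v_4] − [v_0].
This gives a 7×21 integer matrix of rank 6; reducing to Smith normal form yields diagonal entries (1,1,1,1,1,1).

Boundary ∂_2: C_2 → C_1 maps a triangle to the signed sum of its edges. For instance
  ∂[v_0,v_3,v_4] = [v_3,v_4] − [v_0,v_4] + [v_0,v_3],
  ∂[v_0,v_2,v_4] = [v_2,v_4] − [v_0,v_4] + [v_0,v_2].
The 21×14 boundary matrix has rank 13 and Smith normal form diag(1,1,1,1,1,1,1,1,1,1,1,1,1).

Reading off H_k = ker ∂_k / im ∂_{k+1}:

  H_1: rank ker ∂_1 − rank ∂_2 = (21 − 6) − 13 = 2, and the invariant factors of ∂_2 are all 1, so H_1 ≅ Z^2.

(K is a triangulation of the torus T^2.)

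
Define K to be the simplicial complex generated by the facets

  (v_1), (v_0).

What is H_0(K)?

H_0 ≅ Z^2.

Order the vertices as v_0 < v_1. Listing each simplex with vertices in this order, K has dimension 0 with simplices:

  0-simplices (2): [v_0], [v_1]

Hence C_0 ≅ Z^2.

Computing H_k = (kernel of ∂_k) / (image of ∂_{k+1}):

  H_0: rank C_0 − rank ∂_1 = 2 − 0 = 2, and there is no ∂_1, so H_0 = Z^2.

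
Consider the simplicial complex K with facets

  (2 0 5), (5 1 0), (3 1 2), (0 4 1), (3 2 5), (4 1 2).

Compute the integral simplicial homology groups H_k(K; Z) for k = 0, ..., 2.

H_0 = Z,  H_1 = Z,  H_2 = 0.

Fix the vertex order 0 < 1 < 2 < 3 < 4 < 5 and write every simplex with vertices in increasing order. Then dim K = 2 and the simplices of K are:

  0-simplices (6): [0], [1], [2], [3], [4], [5]
  1-simplices (12): [0,1], [0,2], [0,4], [0,5], [1,2], [1,3], [1,4], [1,5], [2,3], [2,4], [2,5], [3,5]
  2-simplices (6): [0,1,4], [0,1,5], [0,2,5], [1,2,3], [1,2,4], [2,3,5]

so the chain groups are C_0 ≅ Z^6, C_1 ≅ Z^12, C_2 ≅ Z^6.

∂_1: C_1 → C_0 maps an edge to its endpoints' difference, ∂[p,q] = q − p. For instance
  ∂[3,5] = [5] − [3].
As a 6×12 matrix over Z this has rank 5, with invariant factors (1,1,1,1,1).

∂_2: C_2 → C_1 maps a triangle to the signed sum of its edges. For instance
  ∂[0,1,4] = [1,4] − [0,4] + [0,1],
  ∂[1,2,4] = [2,4] − [1,4] + [1,2].
The 12×6 boundary matrix has rank 6 and Smith normal form diag(1,1,1,1,1,1).

Computing H_k = (kernel of ∂_k) / (image of ∂_{k+1}):

  H_0: rank C_0 − rank ∂_1 = 6 − 5 = 1, and the invariant factors of ∂_1 are all 1, so H_0 = Z.
  H_1: rank ker ∂_1 − rank ∂_2 = (12 − 5) − 6 = 1, and the invariant factors of ∂_2 are all 1, so H_1 = Z.
  H_2: rank ker ∂_2 − rank ∂_3 = (6 − 6) − 0 = 0, and there is no ∂_3, so H_2 = 0.

As a check, the Euler characteristic is 6 − 12 + 6 = 0, which agrees with 1 − 1 + 0 = 0.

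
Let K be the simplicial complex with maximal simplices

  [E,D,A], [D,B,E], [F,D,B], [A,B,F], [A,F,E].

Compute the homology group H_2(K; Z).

H_2 ≅ 0.

Order the vertices as A < B < D < E < F. Listing each simplex with vertices in this order, K has dimension 2 with simplices:

  0-simplices (5): A, B, D, E, F
  1-simplices (10): AB, AD, AE, AF, BD, BE, BF, DE, DF, EF
  2-simplices (5): ABF, ADE, AEF, BDE, BDF

so the chain groups are C_0 ≅ Z^5, C_1 ≅ Z^10, C_2 ≅ Z^5.

The boundary map ∂_1: C_1 → C_0 sends each edge [p,q] (with p < q) to q − p.
This gives a 5×10 integer matrix of rank 4; reducing to Smith normal form yields diagonal entries (1,1,1,1).

Boundary ∂_2: C_2 → C_1 sends each 2-simplex [p,q,r] to [q,r] − [p,r] + [p,q]. For instance
  ∂ABF = BF − AF + AB,
  ∂BDF = DF − BF + BD.
The resulting 10×5 matrix has rank 5, and its Smith normal form has invariant factors (1,1,1,1,1).

Computing H_k = (kernel of ∂_k) / (image of ∂_{k+1}):

  H_2: rank ker ∂_2 − rank ∂_3 = (5 − 5) − 0 = 0, and there is no ∂_3, so H_2 ≅ 0.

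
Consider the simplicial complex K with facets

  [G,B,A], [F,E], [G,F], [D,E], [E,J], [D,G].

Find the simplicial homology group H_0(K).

Order the vertices as A < B < D < E < F < G < J. Listing each simplex with vertices in this order, K has dimension 2 with simplices:

  0-simplices (7): A, B, D, E, F, G, J
  1-simplices (8): AB, AG, BG, DE, DG, EF, EJ, FG
  2-simplices (1): ABG

giving chain groups C_0 ≅ Z^7, C_1 ≅ Z^8, C_2 ≅ Z^1.

Boundary ∂_1: C_1 → C_0 maps an edge to its endpoints' difference, ∂[p,q] = q − p. For instance
  ∂EF = F − E.
This gives a 7×8 integer matrix of rank 6; reducing to Smith normal form yields diagonal entries (1,1,1,1,1,1).

The boundary map ∂_2: C_2 → C_1 maps a triangle to the signed sum of its edges. For instance
  ∂ABG = BG − AG + AB.
As a 8×1 matrix over Z this has rank 1, with invariant factors (1).

Reading off H_k = ker ∂_k / im ∂_{k+1}:

  H_0: rank C_0 − rank ∂_1 = 7 − 6 = 1, and the invariant factors of ∂_1 are all 1, so H_0 ≅ Z.

H_0 = Z.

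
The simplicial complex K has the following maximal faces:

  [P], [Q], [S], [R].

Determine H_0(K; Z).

H_0 = Z^4.

K has 4 vertices.
rank ∂_0 = 0, rank ∂_1 = 0 ⇒ b_0 = 4 − 0 − 0 = 4. So H_0 = Z^4.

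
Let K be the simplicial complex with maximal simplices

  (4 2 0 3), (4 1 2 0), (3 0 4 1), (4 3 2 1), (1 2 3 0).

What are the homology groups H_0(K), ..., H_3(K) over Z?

Fix the vertex order 0 < 1 < 2 < 3 < 4 and write every simplex with vertices in increasing order. Then dim K = 3 and the simplices of K are:

  0-simplices (5): [0], [1], [2], [3], [4]
  1-simplices (10): [0,1], [0,2], [0,3], [0,4], [1,2], [1,3], [1,4], [2,3], [2,4], [3,4]
  2-simplices (10): [0,1,2], [0,1,3], [0,1,4], [0,2,3], [0,2,4], [0,3,4], [1,2,3], [1,2,4], [1,3,4], [2,3,4]
  3-simplices (5): [0,1,2,3], [0,1,2,4], [0,1,3,4], [0,2,3,4], [1,2,3,4]

so the chain groups are C_0 ≅ Z^5, C_1 ≅ Z^10, C_2 ≅ Z^10, C_3 ≅ Z^5.

Boundary ∂_1: C_1 → C_0 is given by ∂[p,q] = [q] − [p]. For instance
  ∂[1,3] = [3] − [1].
The 5×10 boundary matrix has rank 4 and Smith normal form diag(1,1,1,1).

Boundary ∂_2: C_2 → C_1 acts by ∂[p,q,r] = [q,r] − [p,r] + [p,q]. For instance
  ∂[1,2,3] = [2,3] − [1,3] + [1,2],
  ∂[0,2,3] = [2,3] − [0,3] + [0,2].
The 10×10 boundary matrix has rank 6 and Smith normal form diag(1,1,1,1,1,1).

∂_3: C_3 → C_2 sends each 3-simplex σ to the alternating sum Σ_i (−1)^i (σ with its i-th vertex removed). For instance
  ∂[0,1,3,4] = [1,3,4] − [0,3,4] + [0,1,4] − [0,1,3],
  ∂[0,1,2,3] = [1,2,3] − [0,2,3] + [0,1,3] − [0,1,2].
This gives a 10×5 integer matrix of rank 4; reducing to Smith normal form yields diagonal entries (1,1,1,1).

Computing H_k = (kernel of ∂_k) / (image of ∂_{k+1}):

  H_0: rank C_0 − rank ∂_1 = 5 − 4 = 1, and the invariant factors of ∂_1 are all 1, so H_0 ≅ Z.
  H_1: rank ker ∂_1 − rank ∂_2 = (10 − 4) − 6 = 0, and the invariant factors of ∂_2 are all 1, so H_1 ≅ 0.
  H_2: rank ker ∂_2 − rank ∂_3 = (10 − 6) − 4 = 0, and the invariant factors of ∂_3 are all 1, so H_2 ≅ 0.
  H_3: rank ker ∂_3 − rank ∂_4 = (5 − 4) − 0 = 1, and there is no ∂_4, so H_3 ≅ Z.

H_0 = Z,  H_1 = 0,  H_2 = 0,  H_3 = Z.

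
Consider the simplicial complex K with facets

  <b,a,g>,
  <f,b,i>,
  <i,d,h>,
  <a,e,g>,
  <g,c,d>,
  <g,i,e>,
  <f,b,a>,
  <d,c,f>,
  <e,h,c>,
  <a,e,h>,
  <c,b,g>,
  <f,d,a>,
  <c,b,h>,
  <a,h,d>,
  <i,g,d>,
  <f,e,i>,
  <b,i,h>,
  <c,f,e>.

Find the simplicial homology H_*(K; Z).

H_0 ≅ Z,  H_1 ≅ Z^2,  H_2 ≅ Z.

Fix the vertex order a < b < c < d < e < f < g < h < i and write every simplex with vertices in increasing order. Then dim K = 2 and the simplices of K are:

  0-simplices (9): a, b, c, d, e, f, g, h, i
  1-simplices (27): ab, ad, ae, af, ag, ah, bc, bf, bg, bh, bi, cd, ce, cf, cg, ch, df, dg, dh, di, ef, eg, eh, ei, fi, gi, hi
  2-simplices (18): abf, abg, adf, adh, aeg, aeh, bcg, bch, bfi, bhi, cdf, cdg, cef, ceh, dgi, dhi, efi, egi

giving chain groups C_0 ≅ Z^9, C_1 ≅ Z^27, C_2 ≅ Z^18.

∂_1: C_1 → C_0 is given by ∂[p,q] = [q] − [p]. For instance
  ∂dh = h − d.
As a 9×27 matrix over Z this has rank 8, with invariant factors (1,1,1,1,1,1,1,1).

∂_2: C_2 → C_1 acts by ∂[p,q,r] = [q,r] − [p,r] + [p,q]. For instance
  ∂aeh = eh − ah + ae,
  ∂aeg = eg − ag + ae.
This gives a 27×18 integer matrix of rank 17; reducing to Smith normal form yields diagonal entries (1,1,1,1,1,1,1,1,1,1,1,1,1,1,1,1,1).

Computing H_k = (kernel of ∂_k) / (image of ∂_{k+1}):

  H_0: rank C_0 − rank ∂_1 = 9 − 8 = 1, and the invariant factors of ∂_1 are all 1, so H_0 = Z.
  H_1: rank ker ∂_1 − rank ∂_2 = (27 − 8) − 17 = 2, and the invariant factors of ∂_2 are all 1, so H_1 = Z^2.
  H_2: rank ker ∂_2 − rank ∂_3 = (18 − 17) − 0 = 1, and there is no ∂_3, so H_2 = Z.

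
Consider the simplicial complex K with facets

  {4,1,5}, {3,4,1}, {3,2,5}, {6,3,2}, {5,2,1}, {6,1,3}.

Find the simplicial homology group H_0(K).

H_0 ≅ Z.

Order the vertices as 1 < 2 < 3 < 4 < 5 < 6. Listing each simplex with vertices in this order, K has dimension 2 with simplices:

  0-simplices (6): [1], [2], [3], [4], [5], [6]
  1-simplices (12): [1,2], [1,3], [1,4], [1,5], [1,6], [2,3], [2,5], [2,6], [3,4], [3,5], [3,6], [4,5]
  2-simplices (6): [1,2,5], [1,3,4], [1,3,6], [1,4,5], [2,3,5], [2,3,6]

Hence C_0 ≅ Z^6, C_1 ≅ Z^12, C_2 ≅ Z^6.

∂_1: C_1 → C_0 maps an edge to its endpoints' difference, ∂[p,q] = q − p. For instance
  ∂[4,5] = [5] − [4].
The resulting 6×12 matrix has rank 5, and its Smith normal form has invariant factors (1,1,1,1,1).

Boundary ∂_2: C_2 → C_1 maps a triangle to the signed sum of its edges. For instance
  ∂[2,3,5] = [3,5] − [2,5] + [2,3],
  ∂[2,3,6] = [3,6] − [2,6] + [2,3].
As a 12×6 matrix over Z this has rank 6, with invariant factors (1,1,1,1,1,1).

From H_k ≅ ker(∂_k) / im(∂_{k+1}) we obtain:

  H_0: rank C_0 − rank ∂_1 = 6 − 5 = 1, and the invariant factors of ∂_1 are all 1, so H_0 = Z.

(K is a triangulation of the cylinder S^1 x I.)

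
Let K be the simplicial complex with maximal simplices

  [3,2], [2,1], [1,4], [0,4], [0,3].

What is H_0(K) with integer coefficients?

Take the total order 0 < 1 < 2 < 3 < 4 on the vertex set. Then K (dimension 1) consists of the simplices:

  0-simplices (5): [0], [1], [2], [3], [4]
  1-simplices (5): [0,3], [0,4], [1,2], [1,4], [2,3]

so the chain groups are C_0 ≅ Z^5, C_1 ≅ Z^5.

∂_1: C_1 → C_0 is given by ∂[p,q] = [q] − [p].
This gives a 5×5 integer matrix of rank 4; reducing to Smith normal form yields diagonal entries (1,1,1,1).

Now H_k = ker ∂_k / im ∂_{k+1}, so:

  H_0: rank C_0 − rank ∂_1 = 5 − 4 = 1, and the invariant factors of ∂_1 are all 1, so H_0 = Z.

H_0 ≅ Z.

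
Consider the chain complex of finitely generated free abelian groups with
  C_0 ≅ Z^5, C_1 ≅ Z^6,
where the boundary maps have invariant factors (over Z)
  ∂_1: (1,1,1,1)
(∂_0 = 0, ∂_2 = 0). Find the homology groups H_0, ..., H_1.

H_0 ≅ Z,  H_1 ≅ Z^2.

H_0: b_0 = 5 − 0 − 4 = 1; torsion from ∂_1 factors > 1: none. So H_0 ≅ Z.
H_1: b_1 = 6 − 4 − 0 = 2; torsion from ∂_2 factors > 1: none. So H_1 ≅ Z^2.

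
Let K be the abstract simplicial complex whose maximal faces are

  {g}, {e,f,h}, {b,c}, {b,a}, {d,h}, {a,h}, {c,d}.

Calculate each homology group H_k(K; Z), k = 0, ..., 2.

Order the vertices as a < b < c < d < e < f < g < h. Listing each simplex with vertices in this order, K has dimension 2 with simplices:

  0-simplices (8): a, b, c, d, e, f, g, h
  1-simplices (8): ab, ah, bc, cd, dh, ef, eh, fh
  2-simplices (1): efh

Hence C_0 ≅ Z^8, C_1 ≅ Z^8, C_2 ≅ Z^1.

Boundary ∂_1: C_1 → C_0 is given by ∂[p,q] = [q] − [p].
As a 8×8 matrix over Z this has rank 6, with invariant factors (1,1,1,1,1,1).

Boundary ∂_2: C_2 → C_1 sends each 2-simplex [p,q,r] to [q,r] − [p,r] + [p,q]. For instance
  ∂efh = fh − eh + ef.
As a 8×1 matrix over Z this has rank 1, with invariant factors (1).

Now H_k = ker ∂_k / im ∂_{k+1}, so:

  H_0: rank C_0 − rank ∂_1 = 8 − 6 = 2, and the invariant factors of ∂_1 are all 1, so H_0 = Z^2.
  H_1: rank ker ∂_1 − rank ∂_2 = (8 − 6) − 1 = 1, and the invariant factors of ∂_2 are all 1, so H_1 = Z.
  H_2: rank ker ∂_2 − rank ∂_3 = (1 − 1) − 0 = 0, and there is no ∂_3, so H_2 = 0.

H_0 = Z^2,  H_1 = Z,  H_2 = 0.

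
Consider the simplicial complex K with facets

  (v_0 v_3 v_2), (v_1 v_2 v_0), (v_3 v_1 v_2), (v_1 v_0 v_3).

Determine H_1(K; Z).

H_1 = 0.

Order the vertices as v_0 < v_1 < v_2 < v_3. Listing each simplex with vertices in this order, K has dimension 2 with simplices:

  0-simplices (4): [v_0], [v_1], [v_2], [v_3]
  1-simplices (6): [v_0,v_1], [v_0,v_2], [v_0,v_3], [v_1,v_2], [v_1,v_3], [v_2,v_3]
  2-simplices (4): [v_0,v_1,v_2], [v_0,v_1,v_3], [v_0,v_2,v_3], [v_1,v_2,v_3]

so the chain groups are C_0 ≅ Z^4, C_1 ≅ Z^6, C_2 ≅ Z^4.

The boundary map ∂_1: C_1 → C_0 is given by ∂[p,q] = [q] − [p]. For instance
  ∂[v_2,v_3] = [v_3] − [v_2].
As a 4×6 matrix over Z this has rank 3, with invariant factors (1,1,1).

The boundary map ∂_2: C_2 → C_1 acts by ∂[p,q,r] = [q,r] − [p,r] + [p,q]. For instance
  ∂[v_0,v_1,v_2] = [v_1,v_2] − [v_0,v_2] + [v_0,v_1],
  ∂[v_0,v_1,v_3] = [v_1,v_3] − [v_0,v_3] + [v_0,v_1].
The 6×4 boundary matrix has rank 3 and Smith normal form diag(1,1,1).

Now H_k = ker ∂_k / im ∂_{k+1}, so:

  H_1: rank ker ∂_1 − rank ∂_2 = (6 − 3) − 3 = 0, and the invariant factors of ∂_2 are all 1, so H_1 = 0.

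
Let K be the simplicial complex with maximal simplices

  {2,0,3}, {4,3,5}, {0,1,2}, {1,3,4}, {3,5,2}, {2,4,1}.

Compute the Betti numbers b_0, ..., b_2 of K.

Take the total order 0 < 1 < 2 < 3 < 4 < 5 on the vertex set. Then K (dimension 2) consists of the simplices:

  0-simplices (6): [0], [1], [2], [3], [4], [5]
  1-simplices (12): [0,1], [0,2], [0,3], [1,2], [1,3], [1,4], [2,3], [2,4], [2,5], [3,4], [3,5], [4,5]
  2-simplices (6): [0,1,2], [0,2,3], [1,2,4], [1,3,4], [2,3,5], [3,4,5]

Hence C_0 ≅ Z^6, C_1 ≅ Z^12, C_2 ≅ Z^6.

∂_1: C_1 → C_0 sends each edge [p,q] (with p < q) to q − p. For instance
  ∂[1,3] = [3] − [1].
The resulting 6×12 matrix has rank 5, and its Smith normal form has invariant factors (1,1,1,1,1).

∂_2: C_2 → C_1 maps a triangle to the signed sum of its edges. For instance
  ∂[2,3,5] = [3,5] − [2,5] + [2,3],
  ∂[1,2,4] = [2,4] − [1,4] + [1,2].
This gives a 12×6 integer matrix of rank 6; reducing to Smith normal form yields diagonal entries (1,1,1,1,1,1).

From H_k ≅ ker(∂_k) / im(∂_{k+1}) we obtain:

  H_0: rank C_0 − rank ∂_1 = 6 − 5 = 1, and the invariant factors of ∂_1 are all 1, so H_0 = Z.
  H_1: rank ker ∂_1 − rank ∂_2 = (12 − 5) − 6 = 1, and the invariant factors of ∂_2 are all 1, so H_1 = Z.
  H_2: rank ker ∂_2 − rank ∂_3 = (6 − 6) − 0 = 0, and there is no ∂_3, so H_2 = 0.

As a check, the Euler characteristic is 6 − 12 + 6 = 0, which agrees with 1 − 1 + 0 = 0.
(K is a triangulation of the cylinder S^1 x I.)

Hence the Betti numbers are b_0 = 1, b_1 = 1, b_2 = 0.

b_0 = 1, b_1 = 1, b_2 = 0.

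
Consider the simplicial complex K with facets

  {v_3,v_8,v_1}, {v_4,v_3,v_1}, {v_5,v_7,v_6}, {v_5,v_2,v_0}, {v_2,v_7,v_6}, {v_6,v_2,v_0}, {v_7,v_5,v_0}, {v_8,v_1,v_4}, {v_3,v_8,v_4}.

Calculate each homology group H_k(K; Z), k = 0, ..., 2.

Order the vertices as v_0 < v_1 < v_2 < v_3 < v_4 < v_5 < v_6 < v_7 < v_8. Listing each simplex with vertices in this order, K has dimension 2 with simplices:

  0-simplices (9): [v_0], [v_1], [v_2], [v_3], [v_4], [v_5], [v_6], [v_7], [v_8]
  1-simplices (16): (16 of them)
  2-simplices (9): [v_0,v_2,v_5], [v_0,v_2,v_6], [v_0,v_5,v_7], [v_1,v_3,v_4], [v_1,v_3,v_8], [v_1,v_4,v_8], [v_2,v_6,v_7], [v_3,v_4,v_8], [v_5,v_6,v_7]

Hence C_0 ≅ Z^9, C_1 ≅ Z^16, C_2 ≅ Z^9.

The boundary map ∂_1: C_1 → C_0 is given by ∂[p,q] = [q] − [p].
The 9×16 boundary matrix has rank 7 and Smith normal form diag(1,1,1,1,1,1,1).

The boundary map ∂_2: C_2 → C_1 maps a triangle to the signed sum of its edges. For instance
  ∂[v_0,v_2,v_6] = [v_2,v_6] − [v_0,v_6] + [v_0,v_2],
  ∂[v_0,v_2,v_5] = [v_2,v_5] − [v_0,v_5] + [v_0,v_2].
The resulting 16×9 matrix has rank 8, and its Smith normal form has invariant factors (1,1,1,1,1,1,1,1).

Now H_k = ker ∂_k / im ∂_{k+1}, so:

  H_0: rank C_0 − rank ∂_1 = 9 − 7 = 2, and the invariant factors of ∂_1 are all 1, so H_0 = Z^2.
  H_1: rank ker ∂_1 − rank ∂_2 = (16 − 7) − 8 = 1, and the invariant factors of ∂_2 are all 1, so H_1 = Z.
  H_2: rank ker ∂_2 − rank ∂_3 = (9 − 8) − 0 = 1, and there is no ∂_3, so H_2 = Z.

H_0 ≅ Z^2,  H_1 ≅ Z,  H_2 ≅ Z.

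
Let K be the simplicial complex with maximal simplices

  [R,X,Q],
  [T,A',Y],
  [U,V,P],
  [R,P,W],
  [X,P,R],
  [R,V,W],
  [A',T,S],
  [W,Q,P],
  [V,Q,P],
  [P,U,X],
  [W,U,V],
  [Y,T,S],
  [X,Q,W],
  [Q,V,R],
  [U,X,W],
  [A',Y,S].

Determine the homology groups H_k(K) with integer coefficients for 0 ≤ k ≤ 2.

H_0 ≅ Z^2,  H_1 ≅ Z/2,  H_2 ≅ Z.

Take the total order P < Q < R < S < T < U < V < W < X < Y < A' on the vertex set. Then K (dimension 2) consists of the simplices:

  0-simplices (11): [P], [Q], [R], [S], [T], [U], [V], [W], [X], [Y], [A']
  1-simplices (24): (24 of them)
  2-simplices (16): [P,Q,V], [P,Q,W], [P,R,W], [P,R,X], [P,U,V], [P,U,X], [Q,R,V], [Q,R,X], [Q,W,X], [R,V,W], [S,T,Y], [S,T,A'], [S,Y,A'], [T,Y,A'], [U,V,W], [U,W,X]

so the chain groups are C_0 ≅ Z^11, C_1 ≅ Z^24, C_2 ≅ Z^16.

∂_1: C_1 → C_0 is given by ∂[p,q] = [q] − [p]. For instance
  ∂[T,Y] = [Y] − [T].
The resulting 11×24 matrix has rank 9, and its Smith normal form has invariant factors (1,1,1,1,1,1,1,1,1).

Boundary ∂_2: C_2 → C_1 acts by ∂[p,q,r] = [q,r] − [p,r] + [p,q]. For instance
  ∂[P,U,V] = [U,V] − [P,V] + [P,U],
  ∂[P,Q,W] = [Q,W] − [P,W] + [P,Q].
The resulting 24×16 matrix has rank 15, and its Smith normal form has invariant factors (1,1,1,1,1,1,1,1,1,1,1,1,1,1,2).

Now H_k = ker ∂_k / im ∂_{k+1}, so:

  H_0: rank C_0 − rank ∂_1 = 11 − 9 = 2, and the invariant factors of ∂_1 are all 1, so H_0 ≅ Z^2.
  H_1: rank ker ∂_1 − rank ∂_2 = (24 − 9) − 15 = 0, and ∂_2 has invariant factor 2 > 1, so H_1 ≅ Z/2.
  H_2: rank ker ∂_2 − rank ∂_3 = (16 − 15) − 0 = 1, and there is no ∂_3, so H_2 ≅ Z.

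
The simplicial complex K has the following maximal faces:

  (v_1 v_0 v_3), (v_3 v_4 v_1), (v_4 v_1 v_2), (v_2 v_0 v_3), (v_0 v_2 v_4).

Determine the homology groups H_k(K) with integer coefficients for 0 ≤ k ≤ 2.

H_0 = Z,  H_1 = Z,  H_2 = 0.

Order the vertices as v_0 < v_1 < v_2 < v_3 < v_4. Listing each simplex with vertices in this order, K has dimension 2 with simplices:

  0-simplices (5): [v_0], [v_1], [v_2], [v_3], [v_4]
  1-simplices (10): [v_0,v_1], [v_0,v_2], [v_0,v_3], [v_0,v_4], [v_1,v_2], [v_1,v_3], [v_1,v_4], [v_2,v_3], [v_2,v_4], [v_3,v_4]
  2-simplices (5): [v_0,v_1,v_3], [v_0,v_2,v_3], [v_0,v_2,v_4], [v_1,v_2,v_4], [v_1,v_3,v_4]

so the chain groups are C_0 ≅ Z^5, C_1 ≅ Z^10, C_2 ≅ Z^5.

∂_1: C_1 → C_0 sends each edge [p,q] (with p < q) to q − p.
The 5×10 boundary matrix has rank 4 and Smith normal form diag(1,1,1,1).

∂_2: C_2 → C_1 maps a triangle to the signed sum of its edges. For instance
  ∂[v_1,v_3,v_4] = [v_3,v_4] − [v_1,v_4] + [v_1,v_3],
  ∂[v_0,v_2,v_4] = [v_2,v_4] − [v_0,v_4] + [v_0,v_2].
This gives a 10×5 integer matrix of rank 5; reducing to Smith normal form yields diagonal entries (1,1,1,1,1).

Computing H_k = (kernel of ∂_k) / (image of ∂_{k+1}):

  H_0: rank C_0 − rank ∂_1 = 5 − 4 = 1, and the invariant factors of ∂_1 are all 1, so H_0 ≅ Z.
  H_1: rank ker ∂_1 − rank ∂_2 = (10 − 4) − 5 = 1, and the invariant factors of ∂_2 are all 1, so H_1 ≅ Z.
  H_2: rank ker ∂_2 − rank ∂_3 = (5 − 5) − 0 = 0, and there is no ∂_3, so H_2 ≅ 0.

As a check, the Euler characteristic is 5 − 10 + 5 = 0, which agrees with 1 − 1 + 0 = 0.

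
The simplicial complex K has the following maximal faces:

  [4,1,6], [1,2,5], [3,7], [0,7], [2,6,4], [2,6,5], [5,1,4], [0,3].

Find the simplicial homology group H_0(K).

K has 8 vertices, 13 edges, 5 triangles.
rank ∂_0 = 0, rank ∂_1 = 6 ⇒ b_0 = 8 − 0 − 6 = 2; all invariant factors of ∂_1 are 1 so no torsion. So H_0 = Z^2.

H_0 ≅ Z^2.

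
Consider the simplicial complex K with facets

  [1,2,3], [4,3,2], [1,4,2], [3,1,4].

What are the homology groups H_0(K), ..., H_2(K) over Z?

H_0 = Z,  H_1 = 0,  H_2 = Z.

Order the vertices as 1 < 2 < 3 < 4. Listing each simplex with vertices in this order, K has dimension 2 with simplices:

  0-simplices (4): [1], [2], [3], [4]
  1-simplices (6): [1,2], [1,3], [1,4], [2,3], [2,4], [3,4]
  2-simplices (4): [1,2,3], [1,2,4], [1,3,4], [2,3,4]

giving chain groups C_0 ≅ Z^4, C_1 ≅ Z^6, C_2 ≅ Z^4.

∂_1: C_1 → C_0 sends each edge [p,q] (with p < q) to q − p. For instance
  ∂[2,4] = [4] − [2].
The resulting 4×6 matrix has rank 3, and its Smith normal form has invariant factors (1,1,1).

Boundary ∂_2: C_2 → C_1 acts by ∂[p,q,r] = [q,r] − [p,r] + [p,q]. For instance
  ∂[1,2,3] = [2,3] − [1,3] + [1,2],
  ∂[1,3,4] = [3,4] − [1,4] + [1,3].
The 6×4 boundary matrix has rank 3 and Smith normal form diag(1,1,1).

Now H_k = ker ∂_k / im ∂_{k+1}, so:

  H_0: rank C_0 − rank ∂_1 = 4 − 3 = 1, and the invariant factors of ∂_1 are all 1, so H_0 ≅ Z.
  H_1: rank ker ∂_1 − rank ∂_2 = (6 − 3) − 3 = 0, and the invariant factors of ∂_2 are all 1, so H_1 ≅ 0.
  H_2: rank ker ∂_2 − rank ∂_3 = (4 − 3) − 0 = 1, and there is no ∂_3, so H_2 ≅ Z.

As a check, the Euler characteristic is 4 − 6 + 4 = 2, which agrees with 1 − 0 + 1 = 2.
(K is a triangulation of the 2-sphere S^2.)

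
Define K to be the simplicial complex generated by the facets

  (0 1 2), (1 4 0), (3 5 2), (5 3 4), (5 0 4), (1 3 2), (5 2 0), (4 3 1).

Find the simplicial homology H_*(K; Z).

H_0 = Z,  H_1 = 0,  H_2 = Z.

Fix the vertex order 0 < 1 < 2 < 3 < 4 < 5 and write every simplex with vertices in increasing order. Then dim K = 2 and the simplices of K are:

  0-simplices (6): [0], [1], [2], [3], [4], [5]
  1-simplices (12): [0,1], [0,2], [0,4], [0,5], [1,2], [1,3], [1,4], [2,3], [2,5], [3,4], [3,5], [4,5]
  2-simplices (8): [0,1,2], [0,1,4], [0,2,5], [0,4,5], [1,2,3], [1,3,4], [2,3,5], [3,4,5]

giving chain groups C_0 ≅ Z^6, C_1 ≅ Z^12, C_2 ≅ Z^8.

The boundary map ∂_1: C_1 → C_0 sends each edge [p,q] (with p < q) to q − p.
The 6×12 boundary matrix has rank 5 and Smith normal form diag(1,1,1,1,1).

The boundary map ∂_2: C_2 → C_1 acts by ∂[p,q,r] = [q,r] − [p,r] + [p,q]. For instance
  ∂[0,1,4] = [1,4] − [0,4] + [0,1],
  ∂[1,2,3] = [2,3] − [1,3] + [1,2].
As a 12×8 matrix over Z this has rank 7, with invariant factors (1,1,1,1,1,1,1).

Computing H_k = (kernel of ∂_k) / (image of ∂_{k+1}):

  H_0: rank C_0 − rank ∂_1 = 6 − 5 = 1, and the invariant factors of ∂_1 are all 1, so H_0 = Z.
  H_1: rank ker ∂_1 − rank ∂_2 = (12 − 5) − 7 = 0, and the invariant factors of ∂_2 are all 1, so H_1 = 0.
  H_2: rank ker ∂_2 − rank ∂_3 = (8 − 7) − 0 = 1, and there is no ∂_3, so H_2 = Z.

As a check, the Euler characteristic is 6 − 12 + 8 = 2, which agrees with 1 − 0 + 1 = 2.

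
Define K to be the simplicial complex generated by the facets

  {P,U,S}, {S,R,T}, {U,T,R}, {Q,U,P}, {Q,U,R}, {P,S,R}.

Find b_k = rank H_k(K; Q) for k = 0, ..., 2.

Order the vertices as P < Q < R < S < T < U. Listing each simplex with vertices in this order, K has dimension 2 with simplices:

  0-simplices (6): P, Q, R, S, T, U
  1-simplices (12): PQ, PR, PS, PU, QR, QU, RS, RT, RU, ST, SU, TU
  2-simplices (6): PQU, PRS, PSU, QRU, RST, RTU

Hence C_0 ≅ Z^6, C_1 ≅ Z^12, C_2 ≅ Z^6.

∂_1: C_1 → C_0 is given by ∂[p,q] = [q] − [p]. For instance
  ∂QR = R − Q.
The resulting 6×12 matrix has rank 5, and its Smith normal form has invariant factors (1,1,1,1,1).

Boundary ∂_2: C_2 → C_1 maps a triangle to the signed sum of its edges. For instance
  ∂PQU = QU − PU + PQ,
  ∂RST = ST − RT + RS.
The 12×6 boundary matrix has rank 6 and Smith normal form diag(1,1,1,1,1,1).

Reading off H_k = ker ∂_k / im ∂_{k+1}:

  H_0: rank C_0 − rank ∂_1 = 6 − 5 = 1, and the invariant factors of ∂_1 are all 1, so H_0 ≅ Z.
  H_1: rank ker ∂_1 − rank ∂_2 = (12 − 5) − 6 = 1, and the invariant factors of ∂_2 are all 1, so H_1 ≅ Z.
  H_2: rank ker ∂_2 − rank ∂_3 = (6 − 6) − 0 = 0, and there is no ∂_3, so H_2 ≅ 0.

Hence the Betti numbers are b_0 = 1, b_1 = 1, b_2 = 0.

b_0 = 1, b_1 = 1, b_2 = 0.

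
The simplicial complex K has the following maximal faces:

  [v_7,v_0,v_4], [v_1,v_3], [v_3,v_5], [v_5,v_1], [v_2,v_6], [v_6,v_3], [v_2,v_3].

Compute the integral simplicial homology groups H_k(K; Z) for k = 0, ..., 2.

H_0 ≅ Z^2,  H_1 ≅ Z^2,  H_2 = 0.

Fix the vertex order v_0 < v_1 < v_2 < v_3 < v_4 < v_5 < v_6 < v_7 and write every simplex with vertices in increasing order. Then dim K = 2 and the simplices of K are:

  0-simplices (8): [v_0], [v_1], [v_2], [v_3], [v_4], [v_5], [v_6], [v_7]
  1-simplices (9): [v_0,v_4], [v_0,v_7], [v_1,v_3], [v_1,v_5], [v_2,v_3], [v_2,v_6], [v_3,v_5], [v_3,v_6], [v_4,v_7]
  2-simplices (1): [v_0,v_4,v_7]

Hence C_0 ≅ Z^8, C_1 ≅ Z^9, C_2 ≅ Z^1.

Boundary ∂_1: C_1 → C_0 sends each edge [p,q] (with p < q) to q − p.
As a 8×9 matrix over Z this has rank 6, with invariant factors (1,1,1,1,1,1).

The boundary map ∂_2: C_2 → C_1 acts by ∂[p,q,r] = [q,r] − [p,r] + [p,q]. For instance
  ∂[v_0,v_4,v_7] = [v_4,v_7] − [v_0,v_7] + [v_0,v_4].
The resulting 9×1 matrix has rank 1, and its Smith normal form has invariant factors (1).

Reading off H_k = ker ∂_k / im ∂_{k+1}:

  H_0: rank C_0 − rank ∂_1 = 8 − 6 = 2, and the invariant factors of ∂_1 are all 1, so H_0 = Z^2.
  H_1: rank ker ∂_1 − rank ∂_2 = (9 − 6) − 1 = 2, and the invariant factors of ∂_2 are all 1, so H_1 = Z^2.
  H_2: rank ker ∂_2 − rank ∂_3 = (1 − 1) − 0 = 0, and there is no ∂_3, so H_2 = 0.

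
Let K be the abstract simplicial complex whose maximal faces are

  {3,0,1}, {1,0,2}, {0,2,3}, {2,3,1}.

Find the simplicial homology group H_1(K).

Take the total order 0 < 1 < 2 < 3 on the vertex set. Then K (dimension 2) consists of the simplices:

  0-simplices (4): [0], [1], [2], [3]
  1-simplices (6): [0,1], [0,2], [0,3], [1,2], [1,3], [2,3]
  2-simplices (4): [0,1,2], [0,1,3], [0,2,3], [1,2,3]

so the chain groups are C_0 ≅ Z^4, C_1 ≅ Z^6, C_2 ≅ Z^4.

Boundary ∂_1: C_1 → C_0 maps an edge to its endpoints' difference, ∂[p,q] = q − p.
The 4×6 boundary matrix has rank 3 and Smith normal form diag(1,1,1).

The boundary map ∂_2: C_2 → C_1 sends each 2-simplex [p,q,r] to [q,r] − [p,r] + [p,q]. For instance
  ∂[0,1,2] = [1,2] − [0,2] + [0,1],
  ∂[1,2,3] = [2,3] − [1,3] + [1,2].
The resulting 6×4 matrix has rank 3, and its Smith normal form has invariant factors (1,1,1).

Computing H_k = (kernel of ∂_k) / (image of ∂_{k+1}):

  H_1: rank ker ∂_1 − rank ∂_2 = (6 − 3) − 3 = 0, and the invariant factors of ∂_2 are all 1, so H_1 = 0.

H_1 ≅ 0.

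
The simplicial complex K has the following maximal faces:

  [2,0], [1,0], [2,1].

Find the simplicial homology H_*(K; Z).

H_0 ≅ Z,  H_1 ≅ Z.

Take the total order 0 < 1 < 2 on the vertex set. Then K (dimension 1) consists of the simplices:

  0-simplices (3): [0], [1], [2]
  1-simplices (3): [0,1], [0,2], [1,2]

Hence C_0 ≅ Z^3, C_1 ≅ Z^3.

Boundary ∂_1: C_1 → C_0 is given by ∂[p,q] = [q] − [p].
The 3×3 boundary matrix has rank 2 and Smith normal form diag(1,1).

Now H_k = ker ∂_k / im ∂_{k+1}, so:

  H_0: rank C_0 − rank ∂_1 = 3 − 2 = 1, and the invariant factors of ∂_1 are all 1, so H_0 = Z.
  H_1: rank ker ∂_1 − rank ∂_2 = (3 − 2) − 0 = 1, and there is no ∂_2, so H_1 = Z.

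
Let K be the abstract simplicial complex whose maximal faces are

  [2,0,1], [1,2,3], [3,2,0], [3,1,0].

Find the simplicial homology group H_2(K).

H_2 = Z.

Order the vertices as 0 < 1 < 2 < 3. Listing each simplex with vertices in this order, K has dimension 2 with simplices:

  0-simplices (4): [0], [1], [2], [3]
  1-simplices (6): [0,1], [0,2], [0,3], [1,2], [1,3], [2,3]
  2-simplices (4): [0,1,2], [0,1,3], [0,2,3], [1,2,3]

giving chain groups C_0 ≅ Z^4, C_1 ≅ Z^6, C_2 ≅ Z^4.

∂_1: C_1 → C_0 maps an edge to its endpoints' difference, ∂[p,q] = q − p.
As a 4×6 matrix over Z this has rank 3, with invariant factors (1,1,1).

Boundary ∂_2: C_2 → C_1 sends each 2-simplex [p,q,r] to [q,r] − [p,r] + [p,q]. For instance
  ∂[0,1,2] = [1,2] − [0,2] + [0,1],
  ∂[0,1,3] = [1,3] − [0,3] + [0,1].
The 6×4 boundary matrix has rank 3 and Smith normal form diag(1,1,1).

Now H_k = ker ∂_k / im ∂_{k+1}, so:

  H_2: rank ker ∂_2 − rank ∂_3 = (4 − 3) − 0 = 1, and there is no ∂_3, so H_2 ≅ Z.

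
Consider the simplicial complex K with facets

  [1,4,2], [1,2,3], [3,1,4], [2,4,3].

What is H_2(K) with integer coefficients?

Fix the vertex order 1 < 2 < 3 < 4 and write every simplex with vertices in increasing order. Then dim K = 2 and the simplices of K are:

  0-simplices (4): [1], [2], [3], [4]
  1-simplices (6): [1,2], [1,3], [1,4], [2,3], [2,4], [3,4]
  2-simplices (4): [1,2,3], [1,2,4], [1,3,4], [2,3,4]

so the chain groups are C_0 ≅ Z^4, C_1 ≅ Z^6, C_2 ≅ Z^4.

The boundary map ∂_1: C_1 → C_0 is given by ∂[p,q] = [q] − [p]. For instance
  ∂[1,2] = [2] − [1].
As a 4×6 matrix over Z this has rank 3, with invariant factors (1,1,1).

∂_2: C_2 → C_1 acts by ∂[p,q,r] = [q,r] − [p,r] + [p,q]. For instance
  ∂[1,2,4] = [2,4] − [1,4] + [1,2],
  ∂[1,2,3] = [2,3] − [1,3] + [1,2].
As a 6×4 matrix over Z this has rank 3, with invariant factors (1,1,1).

Reading off H_k = ker ∂_k / im ∂_{k+1}:

  H_2: rank ker ∂_2 − rank ∂_3 = (4 − 3) − 0 = 1, and there is no ∂_3, so H_2 ≅ Z.

(K is a triangulation of the 2-sphere S^2.)

H_2 = Z.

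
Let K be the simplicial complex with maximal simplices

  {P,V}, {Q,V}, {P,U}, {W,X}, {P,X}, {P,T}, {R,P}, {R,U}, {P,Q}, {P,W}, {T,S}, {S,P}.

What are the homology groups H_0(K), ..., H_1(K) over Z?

Take the total order P < Q < R < S < T < U < V < W < X on the vertex set. Then K (dimension 1) consists of the simplices:

  0-simplices (9): P, Q, R, S, T, U, V, W, X
  1-simplices (12): PQ, PR, PS, PT, PU, PV, PW, PX, QV, RU, ST, WX

giving chain groups C_0 ≅ Z^9, C_1 ≅ Z^12.

Boundary ∂_1: C_1 → C_0 sends each edge [p,q] (with p < q) to q − p.
This gives a 9×12 integer matrix of rank 8; reducing to Smith normal form yields diagonal entries (1,1,1,1,1,1,1,1).

Now H_k = ker ∂_k / im ∂_{k+1}, so:

  H_0: rank C_0 − rank ∂_1 = 9 − 8 = 1, and the invariant factors of ∂_1 are all 1, so H_0 ≅ Z.
  H_1: rank ker ∂_1 − rank ∂_2 = (12 − 8) − 0 = 4, and there is no ∂_2, so H_1 ≅ Z^4.

H_0 = Z,  H_1 = Z^4.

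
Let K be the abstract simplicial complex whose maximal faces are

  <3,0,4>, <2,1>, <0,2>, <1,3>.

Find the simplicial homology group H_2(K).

Fix the vertex order 0 < 1 < 2 < 3 < 4 and write every simplex with vertices in increasing order. Then dim K = 2 and the simplices of K are:

  0-simplices (5): [0], [1], [2], [3], [4]
  1-simplices (6): [0,2], [0,3], [0,4], [1,2], [1,3], [3,4]
  2-simplices (1): [0,3,4]

giving chain groups C_0 ≅ Z^5, C_1 ≅ Z^6, C_2 ≅ Z^1.

The boundary map ∂_1: C_1 → C_0 sends each edge [p,q] (with p < q) to q − p. For instance
  ∂[1,2] = [2] − [1].
The resulting 5×6 matrix has rank 4, and its Smith normal form has invariant factors (1,1,1,1).

The boundary map ∂_2: C_2 → C_1 maps a triangle to the signed sum of its edges. For instance
  ∂[0,3,4] = [3,4] − [0,4] + [0,3].
This gives a 6×1 integer matrix of rank 1; reducing to Smith normal form yields diagonal entries (1).

Reading off H_k = ker ∂_k / im ∂_{k+1}:

  H_2: rank ker ∂_2 − rank ∂_3 = (1 − 1) − 0 = 0, and there is no ∂_3, so H_2 = 0.

H_2 = 0.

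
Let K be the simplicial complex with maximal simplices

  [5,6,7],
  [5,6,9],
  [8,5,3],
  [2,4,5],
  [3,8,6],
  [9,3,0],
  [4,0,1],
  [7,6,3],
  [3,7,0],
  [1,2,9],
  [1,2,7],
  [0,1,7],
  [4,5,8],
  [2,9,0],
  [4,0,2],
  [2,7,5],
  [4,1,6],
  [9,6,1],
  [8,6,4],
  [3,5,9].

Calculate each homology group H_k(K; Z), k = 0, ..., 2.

K has 10 vertices, 30 edges, 20 triangles.
rank ∂_0 = 0, rank ∂_1 = 9 ⇒ b_0 = 10 − 0 − 9 = 1; all invariant factors of ∂_1 are 1 so no torsion. So H_0 ≅ Z.
rank ∂_1 = 9, rank ∂_2 = 20 ⇒ b_1 = 30 − 9 − 20 = 1; ∂_2 has invariant factor(s) [2] giving torsion. So H_1 ≅ Z ⊕ Z/2Z.
rank ∂_2 = 20, rank ∂_3 = 0 ⇒ b_2 = 20 − 20 − 0 = 0. So H_2 ≅ 0.

H_0 ≅ Z,  H_1 ≅ Z ⊕ Z/2Z,  H_2 = 0.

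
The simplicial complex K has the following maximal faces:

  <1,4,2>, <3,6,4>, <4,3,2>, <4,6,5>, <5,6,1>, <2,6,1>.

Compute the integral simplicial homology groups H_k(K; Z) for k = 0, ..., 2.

H_0 = Z,  H_1 = Z,  H_2 = 0.

We work with the vertex ordering 1 < 2 < 3 < 4 < 5 < 6. The simplices of K, each written with vertices in increasing order, are:

  0-simplices (6): [1], [2], [3], [4], [5], [6]
  1-simplices (12): [1,2], [1,4], [1,5], [1,6], [2,3], [2,4], [2,6], [3,4], [3,6], [4,5], [4,6], [5,6]
  2-simplices (6): [1,2,4], [1,2,6], [1,5,6], [2,3,4], [3,4,6], [4,5,6]

so the chain groups are C_0 ≅ Z^6, C_1 ≅ Z^12, C_2 ≅ Z^6.

Boundary ∂_1: C_1 → C_0 maps an edge to its endpoints' difference, ∂[p,q] = q − p. For instance
  ∂[1,2] = [2] − [1].
The 6×12 boundary matrix has rank 5 and Smith normal form diag(1,1,1,1,1).

Boundary ∂_2: C_2 → C_1 acts by ∂[p,q,r] = [q,r] − [p,r] + [p,q]. For instance
  ∂[1,2,4] = [2,4] − [1,4] + [1,2],
  ∂[1,2,6] = [2,6] − [1,6] + [1,2].
As a 12×6 matrix over Z this has rank 6, with invariant factors (1,1,1,1,1,1).

Reading off H_k = ker ∂_k / im ∂_{k+1}:

  H_0: rank C_0 − rank ∂_1 = 6 − 5 = 1, and the invariant factors of ∂_1 are all 1, so H_0 = Z.
  H_1: rank ker ∂_1 − rank ∂_2 = (12 − 5) − 6 = 1, and the invariant factors of ∂_2 are all 1, so H_1 = Z.
  H_2: rank ker ∂_2 − rank ∂_3 = (6 − 6) − 0 = 0, and there is no ∂_3, so H_2 = 0.

(K is a triangulation of the cylinder S^1 x I.)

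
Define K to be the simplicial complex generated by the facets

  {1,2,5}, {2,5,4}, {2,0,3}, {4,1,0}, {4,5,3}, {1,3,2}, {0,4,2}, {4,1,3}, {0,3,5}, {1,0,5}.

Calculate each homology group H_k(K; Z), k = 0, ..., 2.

H_0 = Z,  H_1 = Z_2,  H_2 = 0.

K has 6 vertices, 15 edges, 10 triangles.
rank ∂_0 = 0, rank ∂_1 = 5 ⇒ b_0 = 6 − 0 − 5 = 1; all invariant factors of ∂_1 are 1 so no torsion. So H_0 = Z.
rank ∂_1 = 5, rank ∂_2 = 10 ⇒ b_1 = 15 − 5 − 10 = 0; ∂_2 has invariant factor(s) [2] giving torsion. So H_1 = Z_2.
rank ∂_2 = 10, rank ∂_3 = 0 ⇒ b_2 = 10 − 10 − 0 = 0. So H_2 = 0.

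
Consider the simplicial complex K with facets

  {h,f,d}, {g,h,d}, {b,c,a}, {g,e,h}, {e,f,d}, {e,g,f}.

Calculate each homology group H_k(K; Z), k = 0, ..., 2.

Fix the vertex order a < b < c < d < e < f < g < h and write every simplex with vertices in increasing order. Then dim K = 2 and the simplices of K are:

  0-simplices (8): a, b, c, d, e, f, g, h
  1-simplices (13): ab, ac, bc, de, df, dg, dh, ef, eg, eh, fg, fh, gh
  2-simplices (6): abc, def, dfh, dgh, efg, egh

Hence C_0 ≅ Z^8, C_1 ≅ Z^13, C_2 ≅ Z^6.

∂_1: C_1 → C_0 maps an edge to its endpoints' difference, ∂[p,q] = q − p.
The resulting 8×13 matrix has rank 6, and its Smith normal form has invariant factors (1,1,1,1,1,1).

∂_2: C_2 → C_1 acts by ∂[p,q,r] = [q,r] − [p,r] + [p,q]. For instance
  ∂abc = bc − ac + ab,
  ∂efg = fg − eg + ef.
The resulting 13×6 matrix has rank 6, and its Smith normal form has invariant factors (1,1,1,1,1,1).

Now H_k = ker ∂_k / im ∂_{k+1}, so:

  H_0: rank C_0 − rank ∂_1 = 8 − 6 = 2, and the invariant factors of ∂_1 are all 1, so H_0 ≅ Z^2.
  H_1: rank ker ∂_1 − rank ∂_2 = (13 − 6) − 6 = 1, and the invariant factors of ∂_2 are all 1, so H_1 ≅ Z.
  H_2: rank ker ∂_2 − rank ∂_3 = (6 − 6) − 0 = 0, and there is no ∂_3, so H_2 ≅ 0.

H_0 ≅ Z^2,  H_1 ≅ Z,  H_2 = 0.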